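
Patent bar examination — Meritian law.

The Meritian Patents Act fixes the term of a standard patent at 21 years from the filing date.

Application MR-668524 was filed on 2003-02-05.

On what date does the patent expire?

February 5, 2024

Filing date + 21 years → 5 February 2024.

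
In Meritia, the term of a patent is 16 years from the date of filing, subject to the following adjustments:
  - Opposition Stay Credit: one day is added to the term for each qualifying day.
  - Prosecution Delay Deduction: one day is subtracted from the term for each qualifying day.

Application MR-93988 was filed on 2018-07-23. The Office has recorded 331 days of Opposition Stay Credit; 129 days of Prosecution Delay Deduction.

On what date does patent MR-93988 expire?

Base term: filing date + 16 years → 23 July 2034.
Opposition Stay Credit: +331 days → 19 June 2035.
Prosecution Delay Deduction: −129 days → 10 February 2035.

February 10, 2035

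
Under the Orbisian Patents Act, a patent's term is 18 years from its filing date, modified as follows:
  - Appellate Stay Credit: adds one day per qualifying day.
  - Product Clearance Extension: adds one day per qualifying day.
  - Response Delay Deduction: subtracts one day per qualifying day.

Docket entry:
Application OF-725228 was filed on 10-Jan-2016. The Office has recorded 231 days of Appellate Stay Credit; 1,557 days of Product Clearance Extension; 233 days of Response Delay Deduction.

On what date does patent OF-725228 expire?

April 14, 2038

Base term: filing date + 18 years → 10 January 2034.
Appellate Stay Credit: +231 days → 29 August 2034.
Product Clearance Extension: +1557 days → 3 December 2038.
Response Delay Deduction: −233 days → 14 April 2038.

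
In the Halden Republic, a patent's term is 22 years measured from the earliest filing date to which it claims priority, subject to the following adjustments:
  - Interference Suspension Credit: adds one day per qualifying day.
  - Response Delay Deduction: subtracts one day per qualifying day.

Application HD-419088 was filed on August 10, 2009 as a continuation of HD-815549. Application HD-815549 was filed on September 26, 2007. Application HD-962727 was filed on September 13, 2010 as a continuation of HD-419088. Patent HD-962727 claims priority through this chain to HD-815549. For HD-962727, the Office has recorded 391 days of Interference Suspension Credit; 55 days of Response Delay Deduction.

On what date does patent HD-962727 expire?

2030-08-28

Earliest priority filing: 26 September 2007.
Base term: 26 September 2007 + 22 years → 26 September 2029.
Interference Suspension Credit: +391 days → 22 October 2030.
Response Delay Deduction: −55 days → 28 August 2030.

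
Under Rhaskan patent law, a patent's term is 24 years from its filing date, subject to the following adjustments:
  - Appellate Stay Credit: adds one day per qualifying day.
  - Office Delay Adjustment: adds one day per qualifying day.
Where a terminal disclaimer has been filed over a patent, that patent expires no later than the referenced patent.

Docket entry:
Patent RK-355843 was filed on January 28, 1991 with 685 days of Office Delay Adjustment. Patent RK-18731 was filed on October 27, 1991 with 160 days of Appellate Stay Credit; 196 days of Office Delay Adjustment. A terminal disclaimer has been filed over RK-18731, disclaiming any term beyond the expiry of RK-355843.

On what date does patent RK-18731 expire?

October 17, 2016

Natural term of RK-18731:
  Base: filing + 24 years → 27 October 2015.
  Appellate Stay Credit: +160 days → 4 April 2016.
  Office Delay Adjustment: +196 days → 17 October 2016.
Expiry of referenced patent RK-355843:
  Base: filing + 24 years → 28 January 2015.
  Office Delay Adjustment: +685 days → 13 December 2016.
Terminal disclaimer: RK-18731 expires on the earlier of 17 October 2016 and 13 December 2016.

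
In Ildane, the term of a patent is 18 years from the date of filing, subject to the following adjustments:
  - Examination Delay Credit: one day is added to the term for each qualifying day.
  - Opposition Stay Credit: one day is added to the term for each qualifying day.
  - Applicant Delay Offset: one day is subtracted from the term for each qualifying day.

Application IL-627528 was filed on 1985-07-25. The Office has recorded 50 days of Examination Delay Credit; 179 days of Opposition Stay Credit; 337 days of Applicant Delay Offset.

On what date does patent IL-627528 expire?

2003-04-08

Base term: filing date + 18 years → 25 July 2003.
Examination Delay Credit: +50 days → 13 September 2003.
Opposition Stay Credit: +179 days → 10 March 2004.
Applicant Delay Offset: −337 days → 8 April 2003.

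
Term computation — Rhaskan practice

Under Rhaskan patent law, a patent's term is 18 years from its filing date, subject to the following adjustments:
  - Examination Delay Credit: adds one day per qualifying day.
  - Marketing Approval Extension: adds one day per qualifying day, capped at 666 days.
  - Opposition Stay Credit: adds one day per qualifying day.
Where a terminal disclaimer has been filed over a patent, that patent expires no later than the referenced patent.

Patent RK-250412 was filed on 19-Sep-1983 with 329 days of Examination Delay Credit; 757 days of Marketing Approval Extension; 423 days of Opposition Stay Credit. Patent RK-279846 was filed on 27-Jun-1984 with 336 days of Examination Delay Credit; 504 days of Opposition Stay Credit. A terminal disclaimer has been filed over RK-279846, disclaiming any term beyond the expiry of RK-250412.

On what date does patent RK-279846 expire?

Natural term of RK-279846:
  Base: filing + 18 years → 27 June 2002.
  Examination Delay Credit: +336 days → 29 May 2003.
  Opposition Stay Credit: +504 days → 14 October 2004.
Expiry of referenced patent RK-250412:
  Base: filing + 18 years → 19 September 2001.
  Examination Delay Credit: +329 days → 14 August 2002.
  Marketing Approval Extension: 757 days claimed exceeds the 666-day cap, so +666 days → 10 June 2004.
  Opposition Stay Credit: +423 days → 7 August 2005.
Terminal disclaimer: RK-279846 expires on the earlier of 14 October 2004 and 7 August 2005.

2004-10-14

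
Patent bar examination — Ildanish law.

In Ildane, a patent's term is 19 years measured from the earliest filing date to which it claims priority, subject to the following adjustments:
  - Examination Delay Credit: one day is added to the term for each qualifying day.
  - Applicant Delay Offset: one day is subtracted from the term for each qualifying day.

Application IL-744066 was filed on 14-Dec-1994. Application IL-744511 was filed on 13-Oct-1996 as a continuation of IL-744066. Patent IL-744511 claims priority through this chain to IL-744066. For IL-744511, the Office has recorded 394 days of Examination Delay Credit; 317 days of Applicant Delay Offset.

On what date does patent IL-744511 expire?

Earliest priority filing: 14 December 1994.
Base term: 14 December 1994 + 19 years → 14 December 2013.
Examination Delay Credit: +394 days → 12 January 2015.
Applicant Delay Offset: −317 days → 1 March 2014.

2014-03-01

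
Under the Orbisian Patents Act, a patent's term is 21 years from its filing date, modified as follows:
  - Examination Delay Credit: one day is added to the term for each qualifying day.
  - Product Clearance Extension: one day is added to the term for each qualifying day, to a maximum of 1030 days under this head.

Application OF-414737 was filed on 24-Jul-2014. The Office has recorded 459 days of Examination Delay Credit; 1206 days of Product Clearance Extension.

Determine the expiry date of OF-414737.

Base term: filing date + 21 years → 24 July 2035.
Examination Delay Credit: +459 days → 25 October 2036.
Product Clearance Extension: 1206 days claimed exceeds the 1030-day cap, so +1030 days → 21 August 2039.

2039-08-21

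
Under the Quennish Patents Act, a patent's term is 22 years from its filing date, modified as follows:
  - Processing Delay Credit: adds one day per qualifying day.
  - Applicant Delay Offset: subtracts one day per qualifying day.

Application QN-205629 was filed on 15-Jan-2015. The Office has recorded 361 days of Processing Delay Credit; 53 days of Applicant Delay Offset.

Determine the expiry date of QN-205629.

Base term: filing date + 22 years → 15 January 2037.
Processing Delay Credit: +361 days → 11 January 2038.
Applicant Delay Offset: −53 days → 19 November 2037.

2037-11-19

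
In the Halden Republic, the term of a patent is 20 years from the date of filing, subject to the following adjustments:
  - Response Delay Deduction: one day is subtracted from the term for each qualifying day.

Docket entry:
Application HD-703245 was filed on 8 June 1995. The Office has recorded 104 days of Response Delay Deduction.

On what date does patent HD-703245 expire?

Base term: filing date + 20 years → 8 June 2015.
Response Delay Deduction: −104 days → 24 February 2015.

2015-02-24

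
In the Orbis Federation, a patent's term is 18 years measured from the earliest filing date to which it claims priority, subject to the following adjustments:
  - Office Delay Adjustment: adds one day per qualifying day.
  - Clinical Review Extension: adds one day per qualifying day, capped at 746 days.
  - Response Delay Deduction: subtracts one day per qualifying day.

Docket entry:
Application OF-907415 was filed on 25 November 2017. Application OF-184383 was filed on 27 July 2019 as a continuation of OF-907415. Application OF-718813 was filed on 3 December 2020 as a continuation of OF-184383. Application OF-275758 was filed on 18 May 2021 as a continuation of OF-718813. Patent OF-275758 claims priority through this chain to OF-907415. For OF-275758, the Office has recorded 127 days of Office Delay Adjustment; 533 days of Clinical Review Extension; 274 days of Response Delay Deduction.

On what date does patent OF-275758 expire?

2036-12-15

Earliest priority filing: 25 November 2017.
Base term: 25 November 2017 + 18 years → 25 November 2035.
Office Delay Adjustment: +127 days → 31 March 2036.
Clinical Review Extension: 533 days (within the 746-day cap) → +533 days → 15 September 2037.
Response Delay Deduction: −274 days → 15 December 2036.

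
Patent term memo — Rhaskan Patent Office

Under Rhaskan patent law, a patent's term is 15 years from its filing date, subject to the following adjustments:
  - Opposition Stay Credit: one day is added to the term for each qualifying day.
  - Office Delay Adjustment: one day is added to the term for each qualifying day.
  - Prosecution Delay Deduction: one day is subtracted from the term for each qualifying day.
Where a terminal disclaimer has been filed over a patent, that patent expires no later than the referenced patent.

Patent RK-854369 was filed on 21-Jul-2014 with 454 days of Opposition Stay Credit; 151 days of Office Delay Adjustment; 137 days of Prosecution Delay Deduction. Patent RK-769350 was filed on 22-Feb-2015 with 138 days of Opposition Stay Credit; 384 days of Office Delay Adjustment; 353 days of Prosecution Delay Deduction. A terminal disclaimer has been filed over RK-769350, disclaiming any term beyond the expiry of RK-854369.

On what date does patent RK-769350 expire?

Natural term of RK-769350:
  Base: filing + 15 years → 22 February 2030.
  Opposition Stay Credit: +138 days → 10 July 2030.
  Office Delay Adjustment: +384 days → 29 July 2031.
  Prosecution Delay Deduction: −353 days → 10 August 2030.
Expiry of referenced patent RK-854369:
  Base: filing + 15 years → 21 July 2029.
  Opposition Stay Credit: +454 days → 18 October 2030.
  Office Delay Adjustment: +151 days → 18 March 2031.
  Prosecution Delay Deduction: −137 days → 1 November 2030.
Terminal disclaimer: RK-769350 expires on the earlier of 10 August 2030 and 1 November 2030.

August 10, 2030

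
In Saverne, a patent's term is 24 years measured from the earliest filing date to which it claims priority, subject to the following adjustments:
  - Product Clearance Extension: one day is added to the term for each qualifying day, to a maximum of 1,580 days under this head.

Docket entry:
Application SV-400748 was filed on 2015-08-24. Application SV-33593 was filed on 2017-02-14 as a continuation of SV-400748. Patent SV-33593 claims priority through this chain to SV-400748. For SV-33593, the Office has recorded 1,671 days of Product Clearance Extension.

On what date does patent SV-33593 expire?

December 21, 2043

Earliest priority filing: 24 August 2015.
Base term: 24 August 2015 + 24 years → 24 August 2039.
Product Clearance Extension: 1671 days claimed exceeds the 1580-day cap, so +1580 days → 21 December 2043.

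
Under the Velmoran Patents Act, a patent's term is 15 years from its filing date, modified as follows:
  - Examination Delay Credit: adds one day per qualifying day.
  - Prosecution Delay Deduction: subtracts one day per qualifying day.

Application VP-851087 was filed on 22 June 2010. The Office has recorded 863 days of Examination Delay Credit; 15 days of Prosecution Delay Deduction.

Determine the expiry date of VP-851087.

Base term: filing date + 15 years → 22 June 2025.
Examination Delay Credit: +863 days → 2 November 2027.
Prosecution Delay Deduction: −15 days → 18 October 2027.

2027-10-18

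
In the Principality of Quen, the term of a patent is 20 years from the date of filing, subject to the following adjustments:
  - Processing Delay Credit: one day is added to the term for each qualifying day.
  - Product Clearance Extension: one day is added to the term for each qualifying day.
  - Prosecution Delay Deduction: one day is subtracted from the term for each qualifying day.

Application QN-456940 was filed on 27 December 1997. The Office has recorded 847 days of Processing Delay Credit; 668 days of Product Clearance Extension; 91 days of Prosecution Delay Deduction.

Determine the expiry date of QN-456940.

2021-11-20

Base term: filing date + 20 years → 27 December 2017.
Processing Delay Credit: +847 days → 22 April 2020.
Product Clearance Extension: +668 days → 19 February 2022.
Prosecution Delay Deduction: −91 days → 20 November 2021.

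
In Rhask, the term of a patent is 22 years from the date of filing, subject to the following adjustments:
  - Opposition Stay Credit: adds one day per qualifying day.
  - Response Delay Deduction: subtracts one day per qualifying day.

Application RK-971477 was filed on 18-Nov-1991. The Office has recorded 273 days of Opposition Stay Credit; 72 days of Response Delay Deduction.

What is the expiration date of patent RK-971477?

Base term: filing date + 22 years → 18 November 2013.
Opposition Stay Credit: +273 days → 18 August 2014.
Response Delay Deduction: −72 days → 7 June 2014.

June 7, 2014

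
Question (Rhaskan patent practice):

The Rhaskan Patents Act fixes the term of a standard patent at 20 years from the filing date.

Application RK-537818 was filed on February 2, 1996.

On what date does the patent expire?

2016-02-02

Filing date + 20 years → 2 February 2016.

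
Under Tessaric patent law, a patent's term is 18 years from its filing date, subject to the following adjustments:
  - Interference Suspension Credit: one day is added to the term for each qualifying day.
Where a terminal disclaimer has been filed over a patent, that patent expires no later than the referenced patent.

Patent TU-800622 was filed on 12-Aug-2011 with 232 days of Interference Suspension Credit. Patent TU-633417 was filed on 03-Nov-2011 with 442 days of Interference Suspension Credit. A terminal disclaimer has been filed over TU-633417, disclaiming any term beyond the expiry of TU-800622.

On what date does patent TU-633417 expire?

Natural term of TU-633417:
  Base: filing + 18 years → 3 November 2029.
  Interference Suspension Credit: +442 days → 19 January 2031.
Expiry of referenced patent TU-800622:
  Base: filing + 18 years → 12 August 2029.
  Interference Suspension Credit: +232 days → 1 April 2030.
Terminal disclaimer: TU-633417 expires on the earlier of 19 January 2031 and 1 April 2030.

2030-04-01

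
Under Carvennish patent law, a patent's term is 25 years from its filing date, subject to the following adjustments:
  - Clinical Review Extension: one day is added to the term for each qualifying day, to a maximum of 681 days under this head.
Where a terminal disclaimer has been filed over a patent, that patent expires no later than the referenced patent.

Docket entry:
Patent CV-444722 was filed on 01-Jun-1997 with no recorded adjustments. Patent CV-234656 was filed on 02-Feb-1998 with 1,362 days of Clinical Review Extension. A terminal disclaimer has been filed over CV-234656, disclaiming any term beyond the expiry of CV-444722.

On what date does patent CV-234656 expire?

2022-06-01

Natural term of CV-234656:
  Base: filing + 25 years → 2 February 2023.
  Clinical Review Extension: 1362 days claimed exceeds the 681-day cap, so +681 days → 14 December 2024.
Expiry of referenced patent CV-444722:
  Base: filing + 25 years → 1 June 2022.
Terminal disclaimer: CV-234656 expires on the earlier of 14 December 2024 and 1 June 2022.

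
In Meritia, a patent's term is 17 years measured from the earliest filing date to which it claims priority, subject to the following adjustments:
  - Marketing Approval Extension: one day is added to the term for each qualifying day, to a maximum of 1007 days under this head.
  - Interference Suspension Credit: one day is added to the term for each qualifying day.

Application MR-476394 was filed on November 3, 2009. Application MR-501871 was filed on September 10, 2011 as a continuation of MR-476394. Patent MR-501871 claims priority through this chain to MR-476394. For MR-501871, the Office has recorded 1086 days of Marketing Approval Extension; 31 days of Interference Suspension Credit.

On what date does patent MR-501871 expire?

September 6, 2029

Earliest priority filing: 3 November 2009.
Base term: 3 November 2009 + 17 years → 3 November 2026.
Marketing Approval Extension: 1086 days claimed exceeds the 1007-day cap, so +1007 days → 6 August 2029.
Interference Suspension Credit: +31 days → 6 September 2029.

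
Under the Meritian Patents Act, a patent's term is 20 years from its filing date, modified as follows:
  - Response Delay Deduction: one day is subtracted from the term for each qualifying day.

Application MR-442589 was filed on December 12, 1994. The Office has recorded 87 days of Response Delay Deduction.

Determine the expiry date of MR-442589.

September 16, 2014

Base term: filing date + 20 years → 12 December 2014.
Response Delay Deduction: −87 days → 16 September 2014.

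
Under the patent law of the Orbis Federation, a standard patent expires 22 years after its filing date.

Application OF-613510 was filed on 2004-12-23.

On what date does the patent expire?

Filing date + 22 years → 23 December 2026.

December 23, 2026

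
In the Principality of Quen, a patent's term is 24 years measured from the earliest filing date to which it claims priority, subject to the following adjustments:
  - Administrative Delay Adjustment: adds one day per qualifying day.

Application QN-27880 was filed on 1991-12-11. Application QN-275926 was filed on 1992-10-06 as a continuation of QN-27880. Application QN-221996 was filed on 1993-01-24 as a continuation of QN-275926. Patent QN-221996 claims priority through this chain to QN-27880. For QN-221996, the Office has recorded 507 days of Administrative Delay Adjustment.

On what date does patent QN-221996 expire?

Earliest priority filing: 11 December 1991.
Base term: 11 December 1991 + 24 years → 11 December 2015.
Administrative Delay Adjustment: +507 days → 1 May 2017.

May 1, 2017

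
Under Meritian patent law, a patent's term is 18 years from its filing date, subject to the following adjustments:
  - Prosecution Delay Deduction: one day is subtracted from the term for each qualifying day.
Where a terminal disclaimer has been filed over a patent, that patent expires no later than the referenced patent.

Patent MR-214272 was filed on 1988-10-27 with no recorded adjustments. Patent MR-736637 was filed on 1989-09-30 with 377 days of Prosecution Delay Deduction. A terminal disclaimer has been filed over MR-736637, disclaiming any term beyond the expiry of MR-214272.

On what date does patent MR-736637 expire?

2006-09-18

Natural term of MR-736637:
  Base: filing + 18 years → 30 September 2007.
  Prosecution Delay Deduction: −377 days → 18 September 2006.
Expiry of referenced patent MR-214272:
  Base: filing + 18 years → 27 October 2006.
Terminal disclaimer: MR-736637 expires on the earlier of 18 September 2006 and 27 October 2006.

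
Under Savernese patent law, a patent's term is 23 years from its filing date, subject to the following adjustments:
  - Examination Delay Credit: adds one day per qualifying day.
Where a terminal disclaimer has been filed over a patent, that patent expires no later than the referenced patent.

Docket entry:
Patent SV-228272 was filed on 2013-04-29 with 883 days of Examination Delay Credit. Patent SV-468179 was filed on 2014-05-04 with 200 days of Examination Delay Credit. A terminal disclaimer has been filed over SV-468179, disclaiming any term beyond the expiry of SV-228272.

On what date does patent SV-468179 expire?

Natural term of SV-468179:
  Base: filing + 23 years → 4 May 2037.
  Examination Delay Credit: +200 days → 20 November 2037.
Expiry of referenced patent SV-228272:
  Base: filing + 23 years → 29 April 2036.
  Examination Delay Credit: +883 days → 29 September 2038.
Terminal disclaimer: SV-468179 expires on the earlier of 20 November 2037 and 29 September 2038.

2037-11-20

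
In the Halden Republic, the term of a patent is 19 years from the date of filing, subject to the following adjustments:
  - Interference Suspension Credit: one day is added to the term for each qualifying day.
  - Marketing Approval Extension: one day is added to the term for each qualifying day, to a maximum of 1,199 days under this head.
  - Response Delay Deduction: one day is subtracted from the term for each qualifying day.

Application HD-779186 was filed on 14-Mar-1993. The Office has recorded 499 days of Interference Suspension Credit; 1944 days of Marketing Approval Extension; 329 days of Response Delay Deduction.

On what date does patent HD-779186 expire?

Base term: filing date + 19 years → 14 March 2012.
Interference Suspension Credit: +499 days → 26 July 2013.
Marketing Approval Extension: 1944 days claimed exceeds the 1199-day cap, so +1199 days → 6 November 2016.
Response Delay Deduction: −329 days → 13 December 2015.

2015-12-13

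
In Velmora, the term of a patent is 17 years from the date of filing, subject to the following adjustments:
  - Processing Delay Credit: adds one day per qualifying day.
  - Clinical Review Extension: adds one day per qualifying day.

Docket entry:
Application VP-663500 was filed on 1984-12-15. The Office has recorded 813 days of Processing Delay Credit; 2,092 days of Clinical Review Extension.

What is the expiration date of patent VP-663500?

November 28, 2009

Base term: filing date + 17 years → 15 December 2001.
Processing Delay Credit: +813 days → 7 March 2004.
Clinical Review Extension: +2092 days → 28 November 2009.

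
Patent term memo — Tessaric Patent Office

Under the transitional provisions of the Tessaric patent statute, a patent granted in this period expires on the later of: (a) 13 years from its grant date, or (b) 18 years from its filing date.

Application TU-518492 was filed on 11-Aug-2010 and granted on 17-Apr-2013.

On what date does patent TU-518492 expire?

2028-08-11

(a) grant + 13 years → 17 April 2026.
(b) filing + 18 years → 11 August 2028.
Later of the two: 11 August 2028.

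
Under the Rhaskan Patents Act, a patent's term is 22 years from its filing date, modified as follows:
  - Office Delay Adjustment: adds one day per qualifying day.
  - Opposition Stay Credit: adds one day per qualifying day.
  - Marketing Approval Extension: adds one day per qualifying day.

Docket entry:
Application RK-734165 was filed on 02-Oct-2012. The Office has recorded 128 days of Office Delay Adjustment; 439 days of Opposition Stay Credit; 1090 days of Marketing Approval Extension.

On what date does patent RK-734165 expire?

2039-04-16

Base term: filing date + 22 years → 2 October 2034.
Office Delay Adjustment: +128 days → 7 February 2035.
Opposition Stay Credit: +439 days → 21 April 2036.
Marketing Approval Extension: +1090 days → 16 April 2039.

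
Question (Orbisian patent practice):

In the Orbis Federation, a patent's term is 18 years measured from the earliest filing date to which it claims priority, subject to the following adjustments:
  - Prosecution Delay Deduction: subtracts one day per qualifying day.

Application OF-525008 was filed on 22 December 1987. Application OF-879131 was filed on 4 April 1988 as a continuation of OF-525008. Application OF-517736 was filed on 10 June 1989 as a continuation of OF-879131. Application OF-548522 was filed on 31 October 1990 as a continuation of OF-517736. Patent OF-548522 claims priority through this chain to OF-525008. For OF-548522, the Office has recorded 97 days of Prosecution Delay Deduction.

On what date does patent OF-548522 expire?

2005-09-16

Earliest priority filing: 22 December 1987.
Base term: 22 December 1987 + 18 years → 22 December 2005.
Prosecution Delay Deduction: −97 days → 16 September 2005.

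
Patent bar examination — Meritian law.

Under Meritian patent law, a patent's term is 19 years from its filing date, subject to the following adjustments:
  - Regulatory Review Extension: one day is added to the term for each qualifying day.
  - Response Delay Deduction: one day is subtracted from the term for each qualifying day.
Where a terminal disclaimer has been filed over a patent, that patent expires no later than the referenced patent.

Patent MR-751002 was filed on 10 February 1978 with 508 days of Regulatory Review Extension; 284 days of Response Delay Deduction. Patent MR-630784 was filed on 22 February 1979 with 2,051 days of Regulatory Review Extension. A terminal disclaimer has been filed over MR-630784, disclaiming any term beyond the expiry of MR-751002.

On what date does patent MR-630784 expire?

Natural term of MR-630784:
  Base: filing + 19 years → 22 February 1998.
  Regulatory Review Extension: +2051 days → 5 October 2003.
Expiry of referenced patent MR-751002:
  Base: filing + 19 years → 10 February 1997.
  Regulatory Review Extension: +508 days → 3 July 1998.
  Response Delay Deduction: −284 days → 22 September 1997.
Terminal disclaimer: MR-630784 expires on the earlier of 5 October 2003 and 22 September 1997.

1997-09-22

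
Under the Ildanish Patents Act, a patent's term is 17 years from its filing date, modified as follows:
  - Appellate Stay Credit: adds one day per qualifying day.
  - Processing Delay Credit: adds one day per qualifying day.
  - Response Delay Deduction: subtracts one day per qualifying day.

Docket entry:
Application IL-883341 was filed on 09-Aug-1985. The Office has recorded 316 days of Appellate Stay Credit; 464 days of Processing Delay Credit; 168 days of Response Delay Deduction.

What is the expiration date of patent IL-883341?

Base term: filing date + 17 years → 9 August 2002.
Appellate Stay Credit: +316 days → 21 June 2003.
Processing Delay Credit: +464 days → 27 September 2004.
Response Delay Deduction: −168 days → 12 April 2004.

2004-04-12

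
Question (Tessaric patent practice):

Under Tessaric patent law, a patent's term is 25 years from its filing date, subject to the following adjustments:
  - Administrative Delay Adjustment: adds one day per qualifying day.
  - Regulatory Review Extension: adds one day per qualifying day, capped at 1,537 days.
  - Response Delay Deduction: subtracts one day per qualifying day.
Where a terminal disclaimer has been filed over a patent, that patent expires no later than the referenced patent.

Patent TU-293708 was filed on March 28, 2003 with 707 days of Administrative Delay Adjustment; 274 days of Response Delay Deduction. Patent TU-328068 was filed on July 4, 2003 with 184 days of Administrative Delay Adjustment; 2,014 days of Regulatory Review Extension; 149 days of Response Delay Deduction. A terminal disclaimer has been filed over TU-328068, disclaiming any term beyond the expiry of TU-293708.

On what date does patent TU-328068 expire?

Natural term of TU-328068:
  Base: filing + 25 years → 4 July 2028.
  Administrative Delay Adjustment: +184 days → 4 January 2029.
  Regulatory Review Extension: 2014 days claimed exceeds the 1537-day cap, so +1537 days → 21 March 2033.
  Response Delay Deduction: −149 days → 23 October 2032.
Expiry of referenced patent TU-293708:
  Base: filing + 25 years → 28 March 2028.
  Administrative Delay Adjustment: +707 days → 5 March 2030.
  Response Delay Deduction: −274 days → 4 June 2029.
Terminal disclaimer: TU-328068 expires on the earlier of 23 October 2032 and 4 June 2029.

June 4, 2029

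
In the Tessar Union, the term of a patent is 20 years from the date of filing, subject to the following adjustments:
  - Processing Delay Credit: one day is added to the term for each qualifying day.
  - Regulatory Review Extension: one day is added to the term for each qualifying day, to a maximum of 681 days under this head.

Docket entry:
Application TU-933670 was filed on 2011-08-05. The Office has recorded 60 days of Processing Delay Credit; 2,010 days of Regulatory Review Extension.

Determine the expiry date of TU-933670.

Base term: filing date + 20 years → 5 August 2031.
Processing Delay Credit: +60 days → 4 October 2031.
Regulatory Review Extension: 2010 days claimed exceeds the 681-day cap, so +681 days → 15 August 2033.

2033-08-15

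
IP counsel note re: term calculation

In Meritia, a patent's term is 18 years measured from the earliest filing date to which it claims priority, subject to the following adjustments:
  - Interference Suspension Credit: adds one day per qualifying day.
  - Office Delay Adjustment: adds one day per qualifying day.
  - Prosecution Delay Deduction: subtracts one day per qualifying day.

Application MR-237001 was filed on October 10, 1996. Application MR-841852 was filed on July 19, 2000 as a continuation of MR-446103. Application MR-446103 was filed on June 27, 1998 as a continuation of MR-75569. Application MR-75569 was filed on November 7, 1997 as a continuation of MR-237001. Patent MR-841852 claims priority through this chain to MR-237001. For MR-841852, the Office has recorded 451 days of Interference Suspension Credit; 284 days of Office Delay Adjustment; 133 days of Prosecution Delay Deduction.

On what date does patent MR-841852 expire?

Earliest priority filing: 10 October 1996.
Base term: 10 October 1996 + 18 years → 10 October 2014.
Interference Suspension Credit: +451 days → 4 January 2016.
Office Delay Adjustment: +284 days → 14 October 2016.
Prosecution Delay Deduction: −133 days → 3 June 2016.

June 3, 2016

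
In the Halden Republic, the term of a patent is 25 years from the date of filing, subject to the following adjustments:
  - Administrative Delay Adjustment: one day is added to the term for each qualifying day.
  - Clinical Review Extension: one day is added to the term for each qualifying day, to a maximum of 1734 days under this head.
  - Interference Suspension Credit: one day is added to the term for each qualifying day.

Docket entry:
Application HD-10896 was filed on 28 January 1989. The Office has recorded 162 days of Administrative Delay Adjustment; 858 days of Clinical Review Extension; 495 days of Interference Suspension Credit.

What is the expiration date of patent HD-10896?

Base term: filing date + 25 years → 28 January 2014.
Administrative Delay Adjustment: +162 days → 9 July 2014.
Clinical Review Extension: 858 days (within the 1734-day cap) → +858 days → 13 November 2016.
Interference Suspension Credit: +495 days → 23 March 2018.

March 23, 2018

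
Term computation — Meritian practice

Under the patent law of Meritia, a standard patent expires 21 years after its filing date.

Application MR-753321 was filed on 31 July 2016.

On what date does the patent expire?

Filing date + 21 years → 31 July 2037.

July 31, 2037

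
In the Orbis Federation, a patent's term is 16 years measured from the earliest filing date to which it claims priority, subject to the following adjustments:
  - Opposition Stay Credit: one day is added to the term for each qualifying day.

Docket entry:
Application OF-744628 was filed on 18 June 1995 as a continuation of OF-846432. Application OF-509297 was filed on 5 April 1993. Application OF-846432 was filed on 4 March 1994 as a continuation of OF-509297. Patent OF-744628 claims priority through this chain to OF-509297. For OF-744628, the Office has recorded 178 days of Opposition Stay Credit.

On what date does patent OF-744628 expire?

2009-09-30

Earliest priority filing: 5 April 1993.
Base term: 5 April 1993 + 16 years → 5 April 2009.
Opposition Stay Credit: +178 days → 30 September 2009.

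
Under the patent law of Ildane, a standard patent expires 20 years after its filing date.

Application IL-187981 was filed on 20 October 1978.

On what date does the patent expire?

October 20, 1998

Filing date + 20 years → 20 October 1998.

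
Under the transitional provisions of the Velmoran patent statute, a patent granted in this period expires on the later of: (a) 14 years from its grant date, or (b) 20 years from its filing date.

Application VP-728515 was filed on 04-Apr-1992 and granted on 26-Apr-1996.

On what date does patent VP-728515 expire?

April 4, 2012

(a) grant + 14 years → 26 April 2010.
(b) filing + 20 years → 4 April 2012.
Later of the two: 4 April 2012.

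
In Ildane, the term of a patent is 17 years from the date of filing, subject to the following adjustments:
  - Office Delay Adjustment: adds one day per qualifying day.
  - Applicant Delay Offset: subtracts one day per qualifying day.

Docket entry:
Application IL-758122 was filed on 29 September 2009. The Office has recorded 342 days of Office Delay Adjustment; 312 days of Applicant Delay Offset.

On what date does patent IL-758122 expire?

2026-10-29

Base term: filing date + 17 years → 29 September 2026.
Office Delay Adjustment: +342 days → 6 September 2027.
Applicant Delay Offset: −312 days → 29 October 2026.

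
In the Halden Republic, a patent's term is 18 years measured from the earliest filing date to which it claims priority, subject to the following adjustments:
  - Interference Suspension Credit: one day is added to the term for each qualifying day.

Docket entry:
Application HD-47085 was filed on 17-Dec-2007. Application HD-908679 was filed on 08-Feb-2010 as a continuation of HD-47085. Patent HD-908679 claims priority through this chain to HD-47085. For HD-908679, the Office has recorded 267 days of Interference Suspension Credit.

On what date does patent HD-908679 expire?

Earliest priority filing: 17 December 2007.
Base term: 17 December 2007 + 18 years → 17 December 2025.
Interference Suspension Credit: +267 days → 10 September 2026.

September 10, 2026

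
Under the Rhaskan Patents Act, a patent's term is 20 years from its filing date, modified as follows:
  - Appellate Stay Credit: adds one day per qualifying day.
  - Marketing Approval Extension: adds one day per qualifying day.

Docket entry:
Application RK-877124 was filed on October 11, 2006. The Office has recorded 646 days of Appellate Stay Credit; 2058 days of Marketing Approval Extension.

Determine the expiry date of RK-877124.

Base term: filing date + 20 years → 11 October 2026.
Appellate Stay Credit: +646 days → 18 July 2028.
Marketing Approval Extension: +2058 days → 7 March 2034.

2034-03-07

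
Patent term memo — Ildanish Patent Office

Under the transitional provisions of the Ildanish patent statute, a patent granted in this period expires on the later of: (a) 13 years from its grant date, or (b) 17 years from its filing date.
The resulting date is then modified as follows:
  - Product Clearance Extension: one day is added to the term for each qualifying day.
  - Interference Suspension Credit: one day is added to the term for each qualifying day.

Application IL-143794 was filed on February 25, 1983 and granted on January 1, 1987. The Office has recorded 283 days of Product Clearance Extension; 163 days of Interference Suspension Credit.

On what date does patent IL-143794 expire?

2001-05-16

(a) grant + 13 years → 1 January 2000.
(b) filing + 17 years → 25 February 2000.
Later of the two: 25 February 2000.
Product Clearance Extension: +283 days → 4 December 2000.
Interference Suspension Credit: +163 days → 16 May 2001.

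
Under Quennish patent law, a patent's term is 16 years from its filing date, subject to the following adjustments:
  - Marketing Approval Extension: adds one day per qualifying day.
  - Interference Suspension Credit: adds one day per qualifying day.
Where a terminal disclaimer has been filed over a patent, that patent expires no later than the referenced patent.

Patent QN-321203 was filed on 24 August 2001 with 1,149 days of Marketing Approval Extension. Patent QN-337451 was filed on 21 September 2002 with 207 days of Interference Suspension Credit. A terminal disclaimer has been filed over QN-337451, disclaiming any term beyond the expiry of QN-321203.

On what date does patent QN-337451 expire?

Natural term of QN-337451:
  Base: filing + 16 years → 21 September 2018.
  Interference Suspension Credit: +207 days → 16 April 2019.
Expiry of referenced patent QN-321203:
  Base: filing + 16 years → 24 August 2017.
  Marketing Approval Extension: +1149 days → 16 October 2020.
Terminal disclaimer: QN-337451 expires on the earlier of 16 April 2019 and 16 October 2020.

2019-04-16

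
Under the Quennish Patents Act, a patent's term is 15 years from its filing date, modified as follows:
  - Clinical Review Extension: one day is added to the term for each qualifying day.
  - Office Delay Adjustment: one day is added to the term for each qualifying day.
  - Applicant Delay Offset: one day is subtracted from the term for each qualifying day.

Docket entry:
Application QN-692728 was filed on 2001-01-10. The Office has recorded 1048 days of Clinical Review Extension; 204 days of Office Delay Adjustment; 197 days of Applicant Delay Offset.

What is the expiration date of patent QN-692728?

Base term: filing date + 15 years → 10 January 2016.
Clinical Review Extension: +1048 days → 23 November 2018.
Office Delay Adjustment: +204 days → 15 June 2019.
Applicant Delay Offset: −197 days → 30 November 2018.

November 30, 2018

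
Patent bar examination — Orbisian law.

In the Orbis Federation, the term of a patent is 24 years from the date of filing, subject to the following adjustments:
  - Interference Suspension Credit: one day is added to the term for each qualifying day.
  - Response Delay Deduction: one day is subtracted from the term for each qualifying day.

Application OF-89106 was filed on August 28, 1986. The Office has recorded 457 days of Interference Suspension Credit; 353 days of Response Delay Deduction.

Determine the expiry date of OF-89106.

December 10, 2010

Base term: filing date + 24 years → 28 August 2010.
Interference Suspension Credit: +457 days → 28 November 2011.
Response Delay Deduction: −353 days → 10 December 2010.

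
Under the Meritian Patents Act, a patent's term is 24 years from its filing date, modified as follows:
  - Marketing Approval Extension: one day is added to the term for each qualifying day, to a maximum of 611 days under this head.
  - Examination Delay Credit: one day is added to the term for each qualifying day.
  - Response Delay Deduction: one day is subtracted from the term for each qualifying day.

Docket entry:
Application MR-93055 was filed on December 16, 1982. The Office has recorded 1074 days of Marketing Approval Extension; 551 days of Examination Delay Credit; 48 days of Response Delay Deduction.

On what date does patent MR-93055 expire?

January 3, 2010

Base term: filing date + 24 years → 16 December 2006.
Marketing Approval Extension: 1074 days claimed exceeds the 611-day cap, so +611 days → 18 August 2008.
Examination Delay Credit: +551 days → 20 February 2010.
Response Delay Deduction: −48 days → 3 January 2010.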